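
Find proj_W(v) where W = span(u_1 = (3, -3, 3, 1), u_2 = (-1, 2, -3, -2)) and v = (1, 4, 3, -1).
proj_W(v) = (-17/52, 7/52, 3/52, 11/52)

Set up U = [u_1 | ... | u_2] ∈ R^(4×2). The projector onto W = col(U) is P = U (U^T U)^(-1) U^T.
Compute U^T U =
  [28, -20]
  [-20, 18],
and U^T v = (-1, 0).
Solve U^T U · c = U^T v for the coefficients: c = (-9/52, -5/26). The projection is proj_W(v) = U c.
Check: (v - proj_W(v)) · u_1 = 0  (should be 0).
Check: (v - proj_W(v)) · u_2 = 0  (should be 0).
Result: proj_W(v) = (-17/52, 7/52, 3/52, 11/52).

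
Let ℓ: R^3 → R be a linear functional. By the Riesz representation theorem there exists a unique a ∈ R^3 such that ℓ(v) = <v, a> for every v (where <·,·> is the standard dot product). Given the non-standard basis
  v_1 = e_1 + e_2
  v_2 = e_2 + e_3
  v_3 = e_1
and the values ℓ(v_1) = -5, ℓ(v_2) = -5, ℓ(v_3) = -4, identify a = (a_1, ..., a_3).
a = (-4, -1, -4)

Write a = (a_1, ..., a_3) in the standard basis. For each basis vector v_i, ℓ(v_i) = <v_i, a> is a linear equation in the a_j's. Collect the n equations into a matrix system V a = ℓ, where row i of V is v_i (expressed in the standard basis). Since V is invertible (lower-triangular with 1s on the diagonal, up to permutation), solve by back-substitution:
  V =
[[1, 1, 0],
 [0, 1, 1],
 [1, 0, 0]]
  V a = (-5, -5, -4)
Solving gives a = (-4, -1, -4).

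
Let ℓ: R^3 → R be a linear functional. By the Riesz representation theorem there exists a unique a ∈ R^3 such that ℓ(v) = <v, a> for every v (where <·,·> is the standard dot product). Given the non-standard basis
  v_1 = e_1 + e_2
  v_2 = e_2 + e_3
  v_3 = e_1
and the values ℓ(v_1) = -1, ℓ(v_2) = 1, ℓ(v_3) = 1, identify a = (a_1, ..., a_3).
a = (1, -2, 3)

Write a = (a_1, ..., a_3) in the standard basis. For each basis vector v_i, ℓ(v_i) = <v_i, a> is a linear equation in the a_j's. Collect the n equations into a matrix system V a = ℓ, where row i of V is v_i (expressed in the standard basis). Since V is invertible (lower-triangular with 1s on the diagonal, up to permutation), solve by back-substitution:
  V =
[[1, 1, 0],
 [0, 1, 1],
 [1, 0, 0]]
  V a = (-1, 1, 1)
Solving gives a = (1, -2, 3).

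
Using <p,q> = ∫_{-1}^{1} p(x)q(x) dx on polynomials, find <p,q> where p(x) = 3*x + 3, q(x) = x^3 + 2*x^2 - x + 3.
<p,q> = 106/5

Expand the product: p(x)·q(x) = 3*x^4 + 9*x^3 + 3*x^2 + 6*x + 9.
∫_{-1}^{1} of each monomial x^k gives [2/(k+1) if k even, 0 if k odd]. Integrating term-by-term (or equivalently evaluating the antiderivative F(x) = 3*x^5/5 + 9*x^4/4 + x^3 + 3*x^2 + 9*x at the endpoints):
  F(1) − F(−1) = 317/20 − (-107/20) = 106/5.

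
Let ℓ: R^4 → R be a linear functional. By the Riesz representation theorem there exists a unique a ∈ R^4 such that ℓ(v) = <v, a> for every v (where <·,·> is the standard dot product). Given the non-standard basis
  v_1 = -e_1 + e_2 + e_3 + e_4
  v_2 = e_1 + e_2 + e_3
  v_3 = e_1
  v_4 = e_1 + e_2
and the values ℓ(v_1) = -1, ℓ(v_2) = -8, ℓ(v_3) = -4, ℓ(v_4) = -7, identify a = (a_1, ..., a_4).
a = (-4, -3, -1, -1)

Write a = (a_1, ..., a_4) in the standard basis. For each basis vector v_i, ℓ(v_i) = <v_i, a> is a linear equation in the a_j's. Collect the n equations into a matrix system V a = ℓ, where row i of V is v_i (expressed in the standard basis). Since V is invertible (lower-triangular with 1s on the diagonal, up to permutation), solve by back-substitution:
  V =
[[-1, 1, 1, 1],
 [1, 1, 1, 0],
 [1, 0, 0, 0],
 [1, 1, 0, 0]]
  V a = (-1, -8, -4, -7)
Solving gives a = (-4, -3, -1, -1).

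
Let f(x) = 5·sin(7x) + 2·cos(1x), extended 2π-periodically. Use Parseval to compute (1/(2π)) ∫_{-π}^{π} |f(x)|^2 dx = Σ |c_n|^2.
Σ |c_n|^2 = 29/2

Expand |f|^2 and use orthogonality of {sin(nx), cos(mx)} on [-π, π]:
  ∫_{-π}^{π} sin(nx)^2 dx = π, ∫ cos(mx)^2 dx = π, and cross terms integrate to 0.
So ∫_{-π}^{π} f(x)^2 dx = 5^2 · π + 2^2 · π = (25 + 4)π.
Divide by 2π: (25 + 4)/2 = 29/2.
By Parseval, this equals Σ |c_n|^2.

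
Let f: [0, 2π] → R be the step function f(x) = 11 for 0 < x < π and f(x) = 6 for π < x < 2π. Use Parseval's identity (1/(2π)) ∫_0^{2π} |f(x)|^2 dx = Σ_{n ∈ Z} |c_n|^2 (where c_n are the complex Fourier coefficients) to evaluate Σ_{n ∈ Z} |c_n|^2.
Σ |c_n|^2 = 157/2

Parseval equates the L^2 energy of f (normalised by 1/(2π)) with the ℓ^2 sum of its Fourier coefficients: (1/(2π)) ∫_0^{2π} |f|^2 = Σ |c_n|^2.
Compute the left side: (1/(2π)) [∫_0^π 11^2 dx + ∫_π^{2π} 6^2 dx] = (1/(2π)) · (121π + 36π) = (121 + 36)/2 = 157/2.
So Σ_{n ∈ Z} |c_n|^2 = 157/2.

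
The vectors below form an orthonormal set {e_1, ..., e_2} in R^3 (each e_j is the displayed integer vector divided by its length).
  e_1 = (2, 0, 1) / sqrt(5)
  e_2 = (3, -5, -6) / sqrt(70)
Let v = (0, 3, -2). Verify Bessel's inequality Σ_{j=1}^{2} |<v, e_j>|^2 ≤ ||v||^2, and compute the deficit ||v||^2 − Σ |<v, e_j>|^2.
Σ |<v, e_j>|^2 = 13/14; ||v||^2 = 13; deficit = 169/14

Write each e_j = u_j / sqrt(<u_j, u_j>) where u_j is the displayed integer vector. Then <v, e_j> = <v, u_j> / sqrt(<u_j, u_j>), so |<v, e_j>|^2 = <v, u_j>^2 / <u_j, u_j>.
Coefficients: <v, e_1> = -2/sqrt(5), <v, e_2> = -3/sqrt(70).
Square and sum: Σ |<v, e_j>|^2 = 13/14.
Compute ||v||^2 = v·v = 13.
Deficit = 13 − 13/14 = 169/14 ≥ 0, confirming Bessel's inequality. (The deficit equals ||v − Σ <v,e_j> e_j||^2, the squared distance from v to span{e_j}.)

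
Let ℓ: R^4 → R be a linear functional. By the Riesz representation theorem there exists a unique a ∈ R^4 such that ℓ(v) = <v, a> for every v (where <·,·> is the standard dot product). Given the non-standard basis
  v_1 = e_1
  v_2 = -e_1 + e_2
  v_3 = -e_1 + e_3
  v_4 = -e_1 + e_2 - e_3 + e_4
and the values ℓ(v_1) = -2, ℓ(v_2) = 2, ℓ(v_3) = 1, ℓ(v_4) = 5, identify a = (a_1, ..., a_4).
a = (-2, 0, -1, 2)

Write a = (a_1, ..., a_4) in the standard basis. For each basis vector v_i, ℓ(v_i) = <v_i, a> is a linear equation in the a_j's. Collect the n equations into a matrix system V a = ℓ, where row i of V is v_i (expressed in the standard basis). Since V is invertible (lower-triangular with 1s on the diagonal, up to permutation), solve by back-substitution:
  V =
[[1, 0, 0, 0],
 [-1, 1, 0, 0],
 [-1, 0, 1, 0],
 [-1, 1, -1, 1]]
  V a = (-2, 2, 1, 5)
Solving gives a = (-2, 0, -1, 2).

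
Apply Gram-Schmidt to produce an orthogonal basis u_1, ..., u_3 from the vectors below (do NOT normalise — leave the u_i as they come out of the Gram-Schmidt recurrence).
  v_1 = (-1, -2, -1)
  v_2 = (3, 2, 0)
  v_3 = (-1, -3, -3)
Orthogonal basis:
  u_1 = (-1, -2, -1)
  u_2 = (11/6, -1/3, -7/6)
  u_3 = (-10/29, 15/29, -20/29)

Apply the Gram-Schmidt recurrence
  u_1 = v_1
  u_i = v_i − Σ_{j<i} ((v_i · u_j) / (u_j · u_j)) · u_j.

Step by step this gives:
  u_1 = (-1, -2, -1)
  u_2 = (11/6, -1/3, -7/6)
  u_3 = (-10/29, 15/29, -20/29)

Orthogonality check:
  u_2 · u_1 = 0 (should be 0)
  u_3 · u_1 = 0 (should be 0)
  u_3 · u_2 = 0 (should be 0)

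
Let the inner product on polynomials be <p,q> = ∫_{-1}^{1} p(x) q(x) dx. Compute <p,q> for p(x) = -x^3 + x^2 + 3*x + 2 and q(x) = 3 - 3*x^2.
<p,q> = 44/5

Expand the product: p(x)·q(x) = 3*x^5 - 3*x^4 - 12*x^3 - 3*x^2 + 9*x + 6.
∫_{-1}^{1} of each monomial x^k gives [2/(k+1) if k even, 0 if k odd]. Integrating term-by-term (or equivalently evaluating the antiderivative F(x) = x^6/2 - 3*x^5/5 - 3*x^4 - x^3 + 9*x^2/2 + 6*x at the endpoints):
  F(1) − F(−1) = 32/5 − (-12/5) = 44/5.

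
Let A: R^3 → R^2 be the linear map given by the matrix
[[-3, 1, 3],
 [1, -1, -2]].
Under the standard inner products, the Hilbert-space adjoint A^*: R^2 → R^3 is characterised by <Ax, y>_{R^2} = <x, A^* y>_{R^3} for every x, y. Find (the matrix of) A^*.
A^* = A^T =
[[-3, 1],
 [1, -1],
 [3, -2]]

For real matrices with standard dot products, the defining identity <Ax, y> = <x, A^* y> gives (Ax)^T y = x^T (A^*) y, i.e. x^T A^T y = x^T (A^*) y. Since this holds for all x, y, we must have A^* = A^T. Therefore
A^* =
[[-3, 1],
 [1, -1],
 [3, -2]].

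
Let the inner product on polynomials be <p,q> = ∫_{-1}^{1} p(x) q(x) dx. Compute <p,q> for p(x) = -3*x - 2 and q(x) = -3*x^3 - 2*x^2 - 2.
<p,q> = 214/15

Expand the product: p(x)·q(x) = 9*x^4 + 12*x^3 + 4*x^2 + 6*x + 4.
∫_{-1}^{1} of each monomial x^k gives [2/(k+1) if k even, 0 if k odd]. Integrating term-by-term (or equivalently evaluating the antiderivative F(x) = 9*x^5/5 + 3*x^4 + 4*x^3/3 + 3*x^2 + 4*x at the endpoints):
  F(1) − F(−1) = 197/15 − (-17/15) = 214/15.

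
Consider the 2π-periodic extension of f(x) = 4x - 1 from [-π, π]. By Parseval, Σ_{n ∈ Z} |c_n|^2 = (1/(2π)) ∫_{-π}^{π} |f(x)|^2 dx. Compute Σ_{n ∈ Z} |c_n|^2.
Σ |c_n|^2 = 16π^2/3 + 1

Expand and integrate term by term over [-π, π]:
  ∫ (4x)^2 dx = 16·(2π^3/3); ∫ 2·4·(-1)·x dx = 0 (odd integrand); ∫ (-1)^2 dx = 1·2π.
So (1/(2π)) ∫_{-π}^{π} (4x - 1)^2 dx = 16π^2/3 + 1 = 16π^2/3 + 1.
Parseval ⇒ Σ |c_n|^2 = 16π^2/3 + 1.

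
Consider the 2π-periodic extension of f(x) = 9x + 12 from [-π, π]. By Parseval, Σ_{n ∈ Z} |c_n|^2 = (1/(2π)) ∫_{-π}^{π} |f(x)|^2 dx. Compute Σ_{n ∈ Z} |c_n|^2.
Σ |c_n|^2 = 27π^2 + 144

Expand and integrate term by term over [-π, π]:
  ∫ (9x)^2 dx = 81·(2π^3/3); ∫ 2·9·(12)·x dx = 0 (odd integrand); ∫ 12^2 dx = 144·2π.
So (1/(2π)) ∫_{-π}^{π} (9x + 12)^2 dx = 81π^2/3 + 144 = 27π^2 + 144.
Parseval ⇒ Σ |c_n|^2 = 27π^2 + 144.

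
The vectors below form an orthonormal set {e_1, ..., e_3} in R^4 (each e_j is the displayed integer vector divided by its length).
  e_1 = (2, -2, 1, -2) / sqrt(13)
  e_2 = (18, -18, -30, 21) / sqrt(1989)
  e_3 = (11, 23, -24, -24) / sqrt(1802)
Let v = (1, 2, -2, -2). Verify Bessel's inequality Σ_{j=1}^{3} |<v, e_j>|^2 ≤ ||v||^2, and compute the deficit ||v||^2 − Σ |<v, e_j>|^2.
Σ |<v, e_j>|^2 = 1377/106; ||v||^2 = 13; deficit = 1/106

Write each e_j = u_j / sqrt(<u_j, u_j>) where u_j is the displayed integer vector. Then <v, e_j> = <v, u_j> / sqrt(<u_j, u_j>), so |<v, e_j>|^2 = <v, u_j>^2 / <u_j, u_j>.
Coefficients: <v, e_1> = 0/sqrt(13), <v, e_2> = 0/sqrt(1989), <v, e_3> = 153/sqrt(1802).
Square and sum: Σ |<v, e_j>|^2 = 1377/106.
Compute ||v||^2 = v·v = 13.
Deficit = 13 − 1377/106 = 1/106 ≥ 0, confirming Bessel's inequality. (The deficit equals ||v − Σ <v,e_j> e_j||^2, the squared distance from v to span{e_j}.)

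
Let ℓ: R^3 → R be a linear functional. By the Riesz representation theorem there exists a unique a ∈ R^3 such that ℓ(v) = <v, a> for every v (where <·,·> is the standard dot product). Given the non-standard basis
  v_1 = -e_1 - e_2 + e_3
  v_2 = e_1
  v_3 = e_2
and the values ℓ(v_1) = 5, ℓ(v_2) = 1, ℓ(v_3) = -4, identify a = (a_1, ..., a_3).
a = (1, -4, 2)

Write a = (a_1, ..., a_3) in the standard basis. For each basis vector v_i, ℓ(v_i) = <v_i, a> is a linear equation in the a_j's. Collect the n equations into a matrix system V a = ℓ, where row i of V is v_i (expressed in the standard basis). Since V is invertible (lower-triangular with 1s on the diagonal, up to permutation), solve by back-substitution:
  V =
[[-1, -1, 1],
 [1, 0, 0],
 [0, 1, 0]]
  V a = (5, 1, -4)
Solving gives a = (1, -4, 2).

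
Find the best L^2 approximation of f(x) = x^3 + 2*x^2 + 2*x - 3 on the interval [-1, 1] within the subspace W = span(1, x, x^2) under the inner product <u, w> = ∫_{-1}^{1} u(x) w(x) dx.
g(x) = 2*x^2 + 13*x/5 - 3

The best approximation g ∈ W is the orthogonal projection of f onto W. Writing g = a_0 + a_1 x + a_2 x^2, the coefficients solve the normal equations G · a = b where
  G_{ij} = <φ_i, φ_j> and b_i = <f, φ_i>, with φ_0 = 1, φ_1 = x, φ_2 = x^2.
G =
  [2, 0, 2/3]
  [0, 2/3, 0]
  [2/3, 0, 2/5],
b = (-14/3, 26/15, -6/5).
Solving gives a_0 = -3, a_1 = 13/5, a_2 = 2, so
  g(x) = 2*x^2 + 13*x/5 - 3.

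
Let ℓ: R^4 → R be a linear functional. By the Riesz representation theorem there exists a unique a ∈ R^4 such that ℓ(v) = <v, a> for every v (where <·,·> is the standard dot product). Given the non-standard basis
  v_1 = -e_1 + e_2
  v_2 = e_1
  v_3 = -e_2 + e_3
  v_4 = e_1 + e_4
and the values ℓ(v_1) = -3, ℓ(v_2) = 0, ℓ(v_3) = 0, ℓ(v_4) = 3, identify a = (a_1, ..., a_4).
a = (0, -3, -3, 3)

Write a = (a_1, ..., a_4) in the standard basis. For each basis vector v_i, ℓ(v_i) = <v_i, a> is a linear equation in the a_j's. Collect the n equations into a matrix system V a = ℓ, where row i of V is v_i (expressed in the standard basis). Since V is invertible (lower-triangular with 1s on the diagonal, up to permutation), solve by back-substitution:
  V =
[[-1, 1, 0, 0],
 [1, 0, 0, 0],
 [0, -1, 1, 0],
 [1, 0, 0, 1]]
  V a = (-3, 0, 0, 3)
Solving gives a = (0, -3, -3, 3).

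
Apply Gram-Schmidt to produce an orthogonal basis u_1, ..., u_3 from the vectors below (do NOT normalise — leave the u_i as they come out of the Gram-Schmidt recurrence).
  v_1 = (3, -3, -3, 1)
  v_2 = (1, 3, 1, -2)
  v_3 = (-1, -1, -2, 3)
Orthogonal basis:
  u_1 = (3, -3, -3, 1)
  u_2 = (61/28, 51/28, -5/28, -45/28)
  u_3 = (-71/299, 421/299, -352/299, 420/299)

Apply the Gram-Schmidt recurrence
  u_1 = v_1
  u_i = v_i − Σ_{j<i} ((v_i · u_j) / (u_j · u_j)) · u_j.

Step by step this gives:
  u_1 = (3, -3, -3, 1)
  u_2 = (61/28, 51/28, -5/28, -45/28)
  u_3 = (-71/299, 421/299, -352/299, 420/299)

Orthogonality check:
  u_2 · u_1 = 0 (should be 0)
  u_3 · u_1 = 0 (should be 0)
  u_3 · u_2 = 0 (should be 0)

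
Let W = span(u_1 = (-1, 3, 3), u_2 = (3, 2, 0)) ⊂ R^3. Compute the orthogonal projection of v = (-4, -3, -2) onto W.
proj_W(v) = (-419/119, -885/238, -267/238)

Set up U = [u_1 | ... | u_2] ∈ R^(3×2). The projector onto W = col(U) is P = U (U^T U)^(-1) U^T.
Compute U^T U =
  [19, 3]
  [3, 13],
and U^T v = (-11, -18).
Solve U^T U · c = U^T v for the coefficients: c = (-89/238, -309/238). The projection is proj_W(v) = U c.
Check: (v - proj_W(v)) · u_1 = 0  (should be 0).
Check: (v - proj_W(v)) · u_2 = 0  (should be 0).
Result: proj_W(v) = (-419/119, -885/238, -267/238).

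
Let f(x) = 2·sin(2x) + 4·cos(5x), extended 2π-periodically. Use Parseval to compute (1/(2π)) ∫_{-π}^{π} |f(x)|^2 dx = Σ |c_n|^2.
Σ |c_n|^2 = 10

Expand |f|^2 and use orthogonality of {sin(nx), cos(mx)} on [-π, π]:
  ∫_{-π}^{π} sin(nx)^2 dx = π, ∫ cos(mx)^2 dx = π, and cross terms integrate to 0.
So ∫_{-π}^{π} f(x)^2 dx = 2^2 · π + 4^2 · π = (4 + 16)π.
Divide by 2π: (4 + 16)/2 = 10.
By Parseval, this equals Σ |c_n|^2.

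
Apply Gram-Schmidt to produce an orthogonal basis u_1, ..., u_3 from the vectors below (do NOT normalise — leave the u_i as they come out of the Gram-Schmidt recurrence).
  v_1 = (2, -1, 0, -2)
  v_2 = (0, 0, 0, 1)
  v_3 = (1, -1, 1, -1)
Orthogonal basis:
  u_1 = (2, -1, 0, -2)
  u_2 = (4/9, -2/9, 0, 5/9)
  u_3 = (-1/5, -2/5, 1, 0)

Apply the Gram-Schmidt recurrence
  u_1 = v_1
  u_i = v_i − Σ_{j<i} ((v_i · u_j) / (u_j · u_j)) · u_j.

Step by step this gives:
  u_1 = (2, -1, 0, -2)
  u_2 = (4/9, -2/9, 0, 5/9)
  u_3 = (-1/5, -2/5, 1, 0)

Orthogonality check:
  u_2 · u_1 = 0 (should be 0)
  u_3 · u_1 = 0 (should be 0)
  u_3 · u_2 = 0 (should be 0)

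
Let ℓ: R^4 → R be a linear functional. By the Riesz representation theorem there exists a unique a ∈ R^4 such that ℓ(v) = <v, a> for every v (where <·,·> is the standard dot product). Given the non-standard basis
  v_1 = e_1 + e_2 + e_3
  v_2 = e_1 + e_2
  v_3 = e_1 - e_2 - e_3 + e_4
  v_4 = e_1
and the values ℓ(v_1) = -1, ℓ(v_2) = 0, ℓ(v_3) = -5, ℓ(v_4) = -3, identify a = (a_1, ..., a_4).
a = (-3, 3, -1, 0)

Write a = (a_1, ..., a_4) in the standard basis. For each basis vector v_i, ℓ(v_i) = <v_i, a> is a linear equation in the a_j's. Collect the n equations into a matrix system V a = ℓ, where row i of V is v_i (expressed in the standard basis). Since V is invertible (lower-triangular with 1s on the diagonal, up to permutation), solve by back-substitution:
  V =
[[1, 1, 1, 0],
 [1, 1, 0, 0],
 [1, -1, -1, 1],
 [1, 0, 0, 0]]
  V a = (-1, 0, -5, -3)
Solving gives a = (-3, 3, -1, 0).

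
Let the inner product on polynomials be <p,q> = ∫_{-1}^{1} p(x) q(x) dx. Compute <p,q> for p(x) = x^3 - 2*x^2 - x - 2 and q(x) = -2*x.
<p,q> = 8/15

Expand the product: p(x)·q(x) = -2*x^4 + 4*x^3 + 2*x^2 + 4*x.
∫_{-1}^{1} of each monomial x^k gives [2/(k+1) if k even, 0 if k odd]. Integrating term-by-term (or equivalently evaluating the antiderivative F(x) = -2*x^5/5 + x^4 + 2*x^3/3 + 2*x^2 at the endpoints):
  F(1) − F(−1) = 49/15 − (41/15) = 8/15.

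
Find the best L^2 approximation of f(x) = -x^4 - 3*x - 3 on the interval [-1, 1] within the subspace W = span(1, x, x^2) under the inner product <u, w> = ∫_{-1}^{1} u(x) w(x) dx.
g(x) = -6*x^2/7 - 3*x - 102/35

The best approximation g ∈ W is the orthogonal projection of f onto W. Writing g = a_0 + a_1 x + a_2 x^2, the coefficients solve the normal equations G · a = b where
  G_{ij} = <φ_i, φ_j> and b_i = <f, φ_i>, with φ_0 = 1, φ_1 = x, φ_2 = x^2.
G =
  [2, 0, 2/3]
  [0, 2/3, 0]
  [2/3, 0, 2/5],
b = (-32/5, -2, -16/7).
Solving gives a_0 = -102/35, a_1 = -3, a_2 = -6/7, so
  g(x) = -6*x^2/7 - 3*x - 102/35.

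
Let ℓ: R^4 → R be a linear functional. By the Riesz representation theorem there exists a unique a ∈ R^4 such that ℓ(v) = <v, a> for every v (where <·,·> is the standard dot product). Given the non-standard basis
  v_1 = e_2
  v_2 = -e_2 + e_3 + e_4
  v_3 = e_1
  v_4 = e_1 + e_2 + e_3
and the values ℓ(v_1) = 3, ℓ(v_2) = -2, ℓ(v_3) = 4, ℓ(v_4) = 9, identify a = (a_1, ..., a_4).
a = (4, 3, 2, -1)

Write a = (a_1, ..., a_4) in the standard basis. For each basis vector v_i, ℓ(v_i) = <v_i, a> is a linear equation in the a_j's. Collect the n equations into a matrix system V a = ℓ, where row i of V is v_i (expressed in the standard basis). Since V is invertible (lower-triangular with 1s on the diagonal, up to permutation), solve by back-substitution:
  V =
[[0, 1, 0, 0],
 [0, -1, 1, 1],
 [1, 0, 0, 0],
 [1, 1, 1, 0]]
  V a = (3, -2, 4, 9)
Solving gives a = (4, 3, 2, -1).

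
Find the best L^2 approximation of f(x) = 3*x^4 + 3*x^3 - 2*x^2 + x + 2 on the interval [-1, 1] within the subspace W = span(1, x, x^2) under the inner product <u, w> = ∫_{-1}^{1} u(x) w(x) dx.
g(x) = 4*x^2/7 + 14*x/5 + 61/35

The best approximation g ∈ W is the orthogonal projection of f onto W. Writing g = a_0 + a_1 x + a_2 x^2, the coefficients solve the normal equations G · a = b where
  G_{ij} = <φ_i, φ_j> and b_i = <f, φ_i>, with φ_0 = 1, φ_1 = x, φ_2 = x^2.
G =
  [2, 0, 2/3]
  [0, 2/3, 0]
  [2/3, 0, 2/5],
b = (58/15, 28/15, 146/105).
Solving gives a_0 = 61/35, a_1 = 14/5, a_2 = 4/7, so
  g(x) = 4*x^2/7 + 14*x/5 + 61/35.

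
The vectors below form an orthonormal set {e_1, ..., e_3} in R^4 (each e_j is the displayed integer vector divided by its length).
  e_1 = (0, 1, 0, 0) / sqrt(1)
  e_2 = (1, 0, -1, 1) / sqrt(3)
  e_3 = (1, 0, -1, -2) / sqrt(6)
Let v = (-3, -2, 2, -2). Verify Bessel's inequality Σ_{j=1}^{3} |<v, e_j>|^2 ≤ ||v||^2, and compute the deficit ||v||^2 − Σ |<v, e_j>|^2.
Σ |<v, e_j>|^2 = 41/2; ||v||^2 = 21; deficit = 1/2

Write each e_j = u_j / sqrt(<u_j, u_j>) where u_j is the displayed integer vector. Then <v, e_j> = <v, u_j> / sqrt(<u_j, u_j>), so |<v, e_j>|^2 = <v, u_j>^2 / <u_j, u_j>.
Coefficients: <v, e_1> = -2/sqrt(1), <v, e_2> = -7/sqrt(3), <v, e_3> = -1/sqrt(6).
Square and sum: Σ |<v, e_j>|^2 = 41/2.
Compute ||v||^2 = v·v = 21.
Deficit = 21 − 41/2 = 1/2 ≥ 0, confirming Bessel's inequality. (The deficit equals ||v − Σ <v,e_j> e_j||^2, the squared distance from v to span{e_j}.)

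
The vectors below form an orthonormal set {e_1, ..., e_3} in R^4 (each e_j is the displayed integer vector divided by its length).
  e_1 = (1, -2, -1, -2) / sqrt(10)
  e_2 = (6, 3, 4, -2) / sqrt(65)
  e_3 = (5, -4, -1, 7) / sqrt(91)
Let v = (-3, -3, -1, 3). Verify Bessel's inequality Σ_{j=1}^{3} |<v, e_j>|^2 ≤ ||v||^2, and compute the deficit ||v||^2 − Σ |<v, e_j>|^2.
Σ |<v, e_j>|^2 = 178/7; ||v||^2 = 28; deficit = 18/7

Write each e_j = u_j / sqrt(<u_j, u_j>) where u_j is the displayed integer vector. Then <v, e_j> = <v, u_j> / sqrt(<u_j, u_j>), so |<v, e_j>|^2 = <v, u_j>^2 / <u_j, u_j>.
Coefficients: <v, e_1> = -2/sqrt(10), <v, e_2> = -37/sqrt(65), <v, e_3> = 19/sqrt(91).
Square and sum: Σ |<v, e_j>|^2 = 178/7.
Compute ||v||^2 = v·v = 28.
Deficit = 28 − 178/7 = 18/7 ≥ 0, confirming Bessel's inequality. (The deficit equals ||v − Σ <v,e_j> e_j||^2, the squared distance from v to span{e_j}.)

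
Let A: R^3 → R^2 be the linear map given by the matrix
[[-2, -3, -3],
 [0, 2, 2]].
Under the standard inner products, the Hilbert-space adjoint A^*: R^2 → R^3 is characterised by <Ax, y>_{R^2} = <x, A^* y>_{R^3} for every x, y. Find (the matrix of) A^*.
A^* = A^T =
[[-2, 0],
 [-3, 2],
 [-3, 2]]

For real matrices with standard dot products, the defining identity <Ax, y> = <x, A^* y> gives (Ax)^T y = x^T (A^*) y, i.e. x^T A^T y = x^T (A^*) y. Since this holds for all x, y, we must have A^* = A^T. Therefore
A^* =
[[-2, 0],
 [-3, 2],
 [-3, 2]].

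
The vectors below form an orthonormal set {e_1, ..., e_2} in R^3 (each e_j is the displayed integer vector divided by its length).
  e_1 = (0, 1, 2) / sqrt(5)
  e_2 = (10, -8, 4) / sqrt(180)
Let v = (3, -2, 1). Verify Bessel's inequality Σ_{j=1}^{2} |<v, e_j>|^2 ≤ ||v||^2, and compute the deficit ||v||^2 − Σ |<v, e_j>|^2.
Σ |<v, e_j>|^2 = 125/9; ||v||^2 = 14; deficit = 1/9

Write each e_j = u_j / sqrt(<u_j, u_j>) where u_j is the displayed integer vector. Then <v, e_j> = <v, u_j> / sqrt(<u_j, u_j>), so |<v, e_j>|^2 = <v, u_j>^2 / <u_j, u_j>.
Coefficients: <v, e_1> = 0/sqrt(5), <v, e_2> = 50/sqrt(180).
Square and sum: Σ |<v, e_j>|^2 = 125/9.
Compute ||v||^2 = v·v = 14.
Deficit = 14 − 125/9 = 1/9 ≥ 0, confirming Bessel's inequality. (The deficit equals ||v − Σ <v,e_j> e_j||^2, the squared distance from v to span{e_j}.)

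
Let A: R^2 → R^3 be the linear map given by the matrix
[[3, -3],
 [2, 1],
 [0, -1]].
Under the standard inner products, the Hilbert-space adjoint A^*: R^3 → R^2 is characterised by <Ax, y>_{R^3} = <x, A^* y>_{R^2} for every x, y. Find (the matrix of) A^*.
A^* = A^T =
[[3, 2, 0],
 [-3, 1, -1]]

For real matrices with standard dot products, the defining identity <Ax, y> = <x, A^* y> gives (Ax)^T y = x^T (A^*) y, i.e. x^T A^T y = x^T (A^*) y. Since this holds for all x, y, we must have A^* = A^T. Therefore
A^* =
[[3, 2, 0],
 [-3, 1, -1]].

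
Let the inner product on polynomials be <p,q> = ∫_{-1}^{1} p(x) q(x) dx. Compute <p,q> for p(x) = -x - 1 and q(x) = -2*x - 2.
<p,q> = 16/3

Expand the product: p(x)·q(x) = 2*x^2 + 4*x + 2.
∫_{-1}^{1} of each monomial x^k gives [2/(k+1) if k even, 0 if k odd]. Integrating term-by-term (or equivalently evaluating the antiderivative F(x) = 2*x^3/3 + 2*x^2 + 2*x at the endpoints):
  F(1) − F(−1) = 14/3 − (-2/3) = 16/3.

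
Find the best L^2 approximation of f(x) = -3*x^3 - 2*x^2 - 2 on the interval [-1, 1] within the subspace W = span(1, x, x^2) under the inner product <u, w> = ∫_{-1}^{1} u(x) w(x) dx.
g(x) = -2*x^2 - 9*x/5 - 2

The best approximation g ∈ W is the orthogonal projection of f onto W. Writing g = a_0 + a_1 x + a_2 x^2, the coefficients solve the normal equations G · a = b where
  G_{ij} = <φ_i, φ_j> and b_i = <f, φ_i>, with φ_0 = 1, φ_1 = x, φ_2 = x^2.
G =
  [2, 0, 2/3]
  [0, 2/3, 0]
  [2/3, 0, 2/5],
b = (-16/3, -6/5, -32/15).
Solving gives a_0 = -2, a_1 = -9/5, a_2 = -2, so
  g(x) = -2*x^2 - 9*x/5 - 2.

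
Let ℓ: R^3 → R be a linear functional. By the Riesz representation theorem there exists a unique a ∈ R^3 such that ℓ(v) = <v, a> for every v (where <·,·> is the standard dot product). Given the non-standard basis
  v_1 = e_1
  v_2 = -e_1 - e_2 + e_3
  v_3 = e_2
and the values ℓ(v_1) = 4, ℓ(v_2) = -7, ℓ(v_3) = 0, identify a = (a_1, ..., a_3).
a = (4, 0, -3)

Write a = (a_1, ..., a_3) in the standard basis. For each basis vector v_i, ℓ(v_i) = <v_i, a> is a linear equation in the a_j's. Collect the n equations into a matrix system V a = ℓ, where row i of V is v_i (expressed in the standard basis). Since V is invertible (lower-triangular with 1s on the diagonal, up to permutation), solve by back-substitution:
  V =
[[1, 0, 0],
 [-1, -1, 1],
 [0, 1, 0]]
  V a = (4, -7, 0)
Solving gives a = (4, 0, -3).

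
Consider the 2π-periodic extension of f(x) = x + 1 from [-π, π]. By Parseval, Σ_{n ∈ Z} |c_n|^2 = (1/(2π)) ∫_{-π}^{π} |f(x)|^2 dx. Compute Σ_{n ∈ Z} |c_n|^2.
Σ |c_n|^2 = π^2/3 + 1

Expand and integrate term by term over [-π, π]:
  ∫ (x)^2 dx = 1·(2π^3/3); ∫ 2·1·(1)·x dx = 0 (odd integrand); ∫ 1^2 dx = 1·2π.
So (1/(2π)) ∫_{-π}^{π} (x + 1)^2 dx = 1π^2/3 + 1 = π^2/3 + 1.
Parseval ⇒ Σ |c_n|^2 = π^2/3 + 1.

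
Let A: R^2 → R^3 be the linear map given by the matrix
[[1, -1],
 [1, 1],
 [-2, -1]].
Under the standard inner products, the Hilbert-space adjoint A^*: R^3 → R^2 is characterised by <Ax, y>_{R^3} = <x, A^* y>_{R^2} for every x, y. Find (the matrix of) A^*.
A^* = A^T =
[[1, 1, -2],
 [-1, 1, -1]]

For real matrices with standard dot products, the defining identity <Ax, y> = <x, A^* y> gives (Ax)^T y = x^T (A^*) y, i.e. x^T A^T y = x^T (A^*) y. Since this holds for all x, y, we must have A^* = A^T. Therefore
A^* =
[[1, 1, -2],
 [-1, 1, -1]].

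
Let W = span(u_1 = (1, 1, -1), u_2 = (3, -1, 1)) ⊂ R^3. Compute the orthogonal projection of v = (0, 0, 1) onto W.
proj_W(v) = (0, -1/2, 1/2)

Set up U = [u_1 | ... | u_2] ∈ R^(3×2). The projector onto W = col(U) is P = U (U^T U)^(-1) U^T.
Compute U^T U =
  [3, 1]
  [1, 11],
and U^T v = (-1, 1).
Solve U^T U · c = U^T v for the coefficients: c = (-3/8, 1/8). The projection is proj_W(v) = U c.
Check: (v - proj_W(v)) · u_1 = 0  (should be 0).
Check: (v - proj_W(v)) · u_2 = 0  (should be 0).
Result: proj_W(v) = (0, -1/2, 1/2).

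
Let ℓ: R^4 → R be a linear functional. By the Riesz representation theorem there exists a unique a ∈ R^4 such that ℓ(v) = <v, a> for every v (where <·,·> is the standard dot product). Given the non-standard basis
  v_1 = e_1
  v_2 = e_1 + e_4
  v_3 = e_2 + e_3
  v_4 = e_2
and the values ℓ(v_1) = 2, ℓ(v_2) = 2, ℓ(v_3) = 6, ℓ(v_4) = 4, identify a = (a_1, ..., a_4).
a = (2, 4, 2, 0)

Write a = (a_1, ..., a_4) in the standard basis. For each basis vector v_i, ℓ(v_i) = <v_i, a> is a linear equation in the a_j's. Collect the n equations into a matrix system V a = ℓ, where row i of V is v_i (expressed in the standard basis). Since V is invertible (lower-triangular with 1s on the diagonal, up to permutation), solve by back-substitution:
  V =
[[1, 0, 0, 0],
 [1, 0, 0, 1],
 [0, 1, 1, 0],
 [0, 1, 0, 0]]
  V a = (2, 2, 6, 4)
Solving gives a = (2, 4, 2, 0).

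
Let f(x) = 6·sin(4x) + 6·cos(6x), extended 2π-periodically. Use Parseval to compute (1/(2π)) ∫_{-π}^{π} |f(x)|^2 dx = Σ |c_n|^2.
Σ |c_n|^2 = 36

Expand |f|^2 and use orthogonality of {sin(nx), cos(mx)} on [-π, π]:
  ∫_{-π}^{π} sin(nx)^2 dx = π, ∫ cos(mx)^2 dx = π, and cross terms integrate to 0.
So ∫_{-π}^{π} f(x)^2 dx = 6^2 · π + 6^2 · π = (36 + 36)π.
Divide by 2π: (36 + 36)/2 = 36.
By Parseval, this equals Σ |c_n|^2.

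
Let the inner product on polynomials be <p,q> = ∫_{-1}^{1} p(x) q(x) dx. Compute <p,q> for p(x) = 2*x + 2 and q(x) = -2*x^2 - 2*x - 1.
<p,q> = -28/3

Expand the product: p(x)·q(x) = -4*x^3 - 8*x^2 - 6*x - 2.
∫_{-1}^{1} of each monomial x^k gives [2/(k+1) if k even, 0 if k odd]. Integrating term-by-term (or equivalently evaluating the antiderivative F(x) = -x^4 - 8*x^3/3 - 3*x^2 - 2*x at the endpoints):
  F(1) − F(−1) = -26/3 − (2/3) = -28/3.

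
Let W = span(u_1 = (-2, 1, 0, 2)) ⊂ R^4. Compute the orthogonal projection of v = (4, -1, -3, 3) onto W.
proj_W(v) = (2/3, -1/3, 0, -2/3)

Set up U = [u_1 | ... | u_1] ∈ R^(4×1). The projector onto W = col(U) is P = U (U^T U)^(-1) U^T.
Compute U^T U =
  [9],
and U^T v = (-3).
Solve U^T U · c = U^T v for the coefficients: c = (-1/3). The projection is proj_W(v) = U c.
Check: (v - proj_W(v)) · u_1 = 0  (should be 0).
Result: proj_W(v) = (2/3, -1/3, 0, -2/3).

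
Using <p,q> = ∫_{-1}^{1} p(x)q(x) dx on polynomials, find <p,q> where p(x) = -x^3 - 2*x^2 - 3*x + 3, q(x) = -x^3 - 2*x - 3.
<p,q> = -54/7

Expand the product: p(x)·q(x) = x^6 + 2*x^5 + 5*x^4 + 4*x^3 + 12*x^2 + 3*x - 9.
∫_{-1}^{1} of each monomial x^k gives [2/(k+1) if k even, 0 if k odd]. Integrating term-by-term (or equivalently evaluating the antiderivative F(x) = x^7/7 + x^6/3 + x^5 + x^4 + 4*x^3 + 3*x^2/2 - 9*x at the endpoints):
  F(1) − F(−1) = -43/42 − (281/42) = -54/7.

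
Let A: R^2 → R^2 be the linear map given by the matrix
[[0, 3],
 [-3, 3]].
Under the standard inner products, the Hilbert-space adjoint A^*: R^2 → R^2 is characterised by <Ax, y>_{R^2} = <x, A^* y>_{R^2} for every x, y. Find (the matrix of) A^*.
A^* = A^T =
[[0, -3],
 [3, 3]]

For real matrices with standard dot products, the defining identity <Ax, y> = <x, A^* y> gives (Ax)^T y = x^T (A^*) y, i.e. x^T A^T y = x^T (A^*) y. Since this holds for all x, y, we must have A^* = A^T. Therefore
A^* =
[[0, -3],
 [3, 3]].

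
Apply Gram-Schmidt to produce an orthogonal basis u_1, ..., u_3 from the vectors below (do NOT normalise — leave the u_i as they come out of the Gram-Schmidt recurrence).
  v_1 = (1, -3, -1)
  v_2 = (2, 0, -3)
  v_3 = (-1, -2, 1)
Orthogonal basis:
  u_1 = (1, -3, -1)
  u_2 = (17/11, 15/11, -28/11)
  u_3 = (-45/118, -5/118, -15/59)

Apply the Gram-Schmidt recurrence
  u_1 = v_1
  u_i = v_i − Σ_{j<i} ((v_i · u_j) / (u_j · u_j)) · u_j.

Step by step this gives:
  u_1 = (1, -3, -1)
  u_2 = (17/11, 15/11, -28/11)
  u_3 = (-45/118, -5/118, -15/59)

Orthogonality check:
  u_2 · u_1 = 0 (should be 0)
  u_3 · u_1 = 0 (should be 0)
  u_3 · u_2 = 0 (should be 0)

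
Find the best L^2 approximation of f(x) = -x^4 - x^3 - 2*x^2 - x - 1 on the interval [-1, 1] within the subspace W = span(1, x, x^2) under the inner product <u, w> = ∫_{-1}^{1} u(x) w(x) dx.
g(x) = -20*x^2/7 - 8*x/5 - 32/35

The best approximation g ∈ W is the orthogonal projection of f onto W. Writing g = a_0 + a_1 x + a_2 x^2, the coefficients solve the normal equations G · a = b where
  G_{ij} = <φ_i, φ_j> and b_i = <f, φ_i>, with φ_0 = 1, φ_1 = x, φ_2 = x^2.
G =
  [2, 0, 2/3]
  [0, 2/3, 0]
  [2/3, 0, 2/5],
b = (-56/15, -16/15, -184/105).
Solving gives a_0 = -32/35, a_1 = -8/5, a_2 = -20/7, so
  g(x) = -20*x^2/7 - 8*x/5 - 32/35.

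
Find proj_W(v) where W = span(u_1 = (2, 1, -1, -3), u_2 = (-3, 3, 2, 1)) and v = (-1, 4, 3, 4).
proj_W(v) = (-1011/281, 714/281, 641/281, 568/281)

Set up U = [u_1 | ... | u_2] ∈ R^(4×2). The projector onto W = col(U) is P = U (U^T U)^(-1) U^T.
Compute U^T U =
  [15, -8]
  [-8, 23],
and U^T v = (-13, 25).
Solve U^T U · c = U^T v for the coefficients: c = (-99/281, 271/281). The projection is proj_W(v) = U c.
Check: (v - proj_W(v)) · u_1 = 0  (should be 0).
Check: (v - proj_W(v)) · u_2 = 0  (should be 0).
Result: proj_W(v) = (-1011/281, 714/281, 641/281, 568/281).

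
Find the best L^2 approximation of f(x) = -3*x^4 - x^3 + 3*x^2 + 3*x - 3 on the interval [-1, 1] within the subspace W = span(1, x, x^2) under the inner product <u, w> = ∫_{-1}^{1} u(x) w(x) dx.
g(x) = 3*x^2/7 + 12*x/5 - 96/35

The best approximation g ∈ W is the orthogonal projection of f onto W. Writing g = a_0 + a_1 x + a_2 x^2, the coefficients solve the normal equations G · a = b where
  G_{ij} = <φ_i, φ_j> and b_i = <f, φ_i>, with φ_0 = 1, φ_1 = x, φ_2 = x^2.
G =
  [2, 0, 2/3]
  [0, 2/3, 0]
  [2/3, 0, 2/5],
b = (-26/5, 8/5, -58/35).
Solving gives a_0 = -96/35, a_1 = 12/5, a_2 = 3/7, so
  g(x) = 3*x^2/7 + 12*x/5 - 96/35.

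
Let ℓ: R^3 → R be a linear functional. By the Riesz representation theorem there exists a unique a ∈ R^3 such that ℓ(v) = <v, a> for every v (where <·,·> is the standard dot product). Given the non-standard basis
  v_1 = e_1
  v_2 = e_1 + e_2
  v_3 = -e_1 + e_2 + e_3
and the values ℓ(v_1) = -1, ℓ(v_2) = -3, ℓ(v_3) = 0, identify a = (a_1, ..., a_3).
a = (-1, -2, 1)

Write a = (a_1, ..., a_3) in the standard basis. For each basis vector v_i, ℓ(v_i) = <v_i, a> is a linear equation in the a_j's. Collect the n equations into a matrix system V a = ℓ, where row i of V is v_i (expressed in the standard basis). Since V is invertible (lower-triangular with 1s on the diagonal, up to permutation), solve by back-substitution:
  V =
[[1, 0, 0],
 [1, 1, 0],
 [-1, 1, 1]]
  V a = (-1, -3, 0)
Solving gives a = (-1, -2, 1).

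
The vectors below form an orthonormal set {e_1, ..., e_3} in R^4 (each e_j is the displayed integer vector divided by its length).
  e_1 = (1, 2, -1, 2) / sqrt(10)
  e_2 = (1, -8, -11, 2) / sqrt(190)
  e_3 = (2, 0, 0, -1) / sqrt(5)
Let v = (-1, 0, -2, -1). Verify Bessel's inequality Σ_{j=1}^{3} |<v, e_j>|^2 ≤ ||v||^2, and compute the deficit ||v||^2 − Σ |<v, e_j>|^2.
Σ |<v, e_j>|^2 = 11/5; ||v||^2 = 6; deficit = 19/5

Write each e_j = u_j / sqrt(<u_j, u_j>) where u_j is the displayed integer vector. Then <v, e_j> = <v, u_j> / sqrt(<u_j, u_j>), so |<v, e_j>|^2 = <v, u_j>^2 / <u_j, u_j>.
Coefficients: <v, e_1> = -1/sqrt(10), <v, e_2> = 19/sqrt(190), <v, e_3> = -1/sqrt(5).
Square and sum: Σ |<v, e_j>|^2 = 11/5.
Compute ||v||^2 = v·v = 6.
Deficit = 6 − 11/5 = 19/5 ≥ 0, confirming Bessel's inequality. (The deficit equals ||v − Σ <v,e_j> e_j||^2, the squared distance from v to span{e_j}.)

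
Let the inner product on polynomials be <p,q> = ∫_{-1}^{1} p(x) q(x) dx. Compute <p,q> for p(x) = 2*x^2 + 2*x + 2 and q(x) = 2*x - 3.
<p,q> = -40/3

Expand the product: p(x)·q(x) = 4*x^3 - 2*x^2 - 2*x - 6.
∫_{-1}^{1} of each monomial x^k gives [2/(k+1) if k even, 0 if k odd]. Integrating term-by-term (or equivalently evaluating the antiderivative F(x) = x^4 - 2*x^3/3 - x^2 - 6*x at the endpoints):
  F(1) − F(−1) = -20/3 − (20/3) = -40/3.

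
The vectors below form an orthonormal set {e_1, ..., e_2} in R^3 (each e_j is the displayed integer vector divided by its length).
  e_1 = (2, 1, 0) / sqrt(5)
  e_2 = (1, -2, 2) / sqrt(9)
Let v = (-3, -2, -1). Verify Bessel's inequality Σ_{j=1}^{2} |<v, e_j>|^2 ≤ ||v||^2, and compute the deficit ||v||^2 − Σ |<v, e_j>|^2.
Σ |<v, e_j>|^2 = 581/45; ||v||^2 = 14; deficit = 49/45

Write each e_j = u_j / sqrt(<u_j, u_j>) where u_j is the displayed integer vector. Then <v, e_j> = <v, u_j> / sqrt(<u_j, u_j>), so |<v, e_j>|^2 = <v, u_j>^2 / <u_j, u_j>.
Coefficients: <v, e_1> = -8/sqrt(5), <v, e_2> = -1/sqrt(9).
Square and sum: Σ |<v, e_j>|^2 = 581/45.
Compute ||v||^2 = v·v = 14.
Deficit = 14 − 581/45 = 49/45 ≥ 0, confirming Bessel's inequality. (The deficit equals ||v − Σ <v,e_j> e_j||^2, the squared distance from v to span{e_j}.)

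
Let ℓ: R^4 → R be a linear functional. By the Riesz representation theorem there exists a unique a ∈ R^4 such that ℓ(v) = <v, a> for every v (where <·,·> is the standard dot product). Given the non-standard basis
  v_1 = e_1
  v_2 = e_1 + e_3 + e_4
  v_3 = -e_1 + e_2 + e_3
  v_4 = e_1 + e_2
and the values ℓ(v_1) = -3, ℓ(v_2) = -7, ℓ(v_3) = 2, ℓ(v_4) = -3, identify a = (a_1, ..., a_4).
a = (-3, 0, -1, -3)

Write a = (a_1, ..., a_4) in the standard basis. For each basis vector v_i, ℓ(v_i) = <v_i, a> is a linear equation in the a_j's. Collect the n equations into a matrix system V a = ℓ, where row i of V is v_i (expressed in the standard basis). Since V is invertible (lower-triangular with 1s on the diagonal, up to permutation), solve by back-substitution:
  V =
[[1, 0, 0, 0],
 [1, 0, 1, 1],
 [-1, 1, 1, 0],
 [1, 1, 0, 0]]
  V a = (-3, -7, 2, -3)
Solving gives a = (-3, 0, -1, -3).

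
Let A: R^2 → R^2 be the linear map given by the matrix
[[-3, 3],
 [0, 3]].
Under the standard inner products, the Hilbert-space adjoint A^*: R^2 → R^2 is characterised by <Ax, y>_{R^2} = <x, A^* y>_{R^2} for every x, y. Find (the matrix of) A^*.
A^* = A^T =
[[-3, 0],
 [3, 3]]

For real matrices with standard dot products, the defining identity <Ax, y> = <x, A^* y> gives (Ax)^T y = x^T (A^*) y, i.e. x^T A^T y = x^T (A^*) y. Since this holds for all x, y, we must have A^* = A^T. Therefore
A^* =
[[-3, 0],
 [3, 3]].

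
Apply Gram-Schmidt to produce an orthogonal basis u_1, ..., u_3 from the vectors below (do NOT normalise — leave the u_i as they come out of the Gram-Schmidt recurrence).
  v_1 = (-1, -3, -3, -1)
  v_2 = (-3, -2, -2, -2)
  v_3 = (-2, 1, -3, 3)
Orthogonal basis:
  u_1 = (-1, -3, -3, -1)
  u_2 = (-43/20, 11/20, 11/20, -23/20)
  u_3 = (-240/131, 232/131, -292/131, 420/131)

Apply the Gram-Schmidt recurrence
  u_1 = v_1
  u_i = v_i − Σ_{j<i} ((v_i · u_j) / (u_j · u_j)) · u_j.

Step by step this gives:
  u_1 = (-1, -3, -3, -1)
  u_2 = (-43/20, 11/20, 11/20, -23/20)
  u_3 = (-240/131, 232/131, -292/131, 420/131)

Orthogonality check:
  u_2 · u_1 = 0 (should be 0)
  u_3 · u_1 = 0 (should be 0)
  u_3 · u_2 = 0 (should be 0)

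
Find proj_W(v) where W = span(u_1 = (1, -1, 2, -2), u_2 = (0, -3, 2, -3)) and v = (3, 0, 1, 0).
proj_W(v) = (28/17, 1, 26/17, -11/17)

Set up U = [u_1 | ... | u_2] ∈ R^(4×2). The projector onto W = col(U) is P = U (U^T U)^(-1) U^T.
Compute U^T U =
  [10, 13]
  [13, 22],
and U^T v = (5, 2).
Solve U^T U · c = U^T v for the coefficients: c = (28/17, -15/17). The projection is proj_W(v) = U c.
Check: (v - proj_W(v)) · u_1 = 0  (should be 0).
Check: (v - proj_W(v)) · u_2 = 0  (should be 0).
Result: proj_W(v) = (28/17, 1, 26/17, -11/17).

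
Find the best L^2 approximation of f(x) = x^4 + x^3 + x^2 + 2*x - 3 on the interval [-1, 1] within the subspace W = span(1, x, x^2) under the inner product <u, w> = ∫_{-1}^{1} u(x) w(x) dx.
g(x) = 13*x^2/7 + 13*x/5 - 108/35

The best approximation g ∈ W is the orthogonal projection of f onto W. Writing g = a_0 + a_1 x + a_2 x^2, the coefficients solve the normal equations G · a = b where
  G_{ij} = <φ_i, φ_j> and b_i = <f, φ_i>, with φ_0 = 1, φ_1 = x, φ_2 = x^2.
G =
  [2, 0, 2/3]
  [0, 2/3, 0]
  [2/3, 0, 2/5],
b = (-74/15, 26/15, -46/35).
Solving gives a_0 = -108/35, a_1 = 13/5, a_2 = 13/7, so
  g(x) = 13*x^2/7 + 13*x/5 - 108/35.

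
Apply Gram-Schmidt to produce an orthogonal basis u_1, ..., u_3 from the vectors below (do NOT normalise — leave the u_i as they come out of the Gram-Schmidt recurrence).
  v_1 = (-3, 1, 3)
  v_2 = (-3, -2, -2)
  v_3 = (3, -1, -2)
Orthogonal basis:
  u_1 = (-3, 1, 3)
  u_2 = (-54/19, -39/19, -41/19)
  u_3 = (18/161, -135/322, 81/322)

Apply the Gram-Schmidt recurrence
  u_1 = v_1
  u_i = v_i − Σ_{j<i} ((v_i · u_j) / (u_j · u_j)) · u_j.

Step by step this gives:
  u_1 = (-3, 1, 3)
  u_2 = (-54/19, -39/19, -41/19)
  u_3 = (18/161, -135/322, 81/322)

Orthogonality check:
  u_2 · u_1 = 0 (should be 0)
  u_3 · u_1 = 0 (should be 0)
  u_3 · u_2 = 0 (should be 0)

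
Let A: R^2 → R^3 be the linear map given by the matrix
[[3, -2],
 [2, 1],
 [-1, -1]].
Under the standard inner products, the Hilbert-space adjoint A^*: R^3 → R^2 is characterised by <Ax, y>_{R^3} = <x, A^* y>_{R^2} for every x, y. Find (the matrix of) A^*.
A^* = A^T =
[[3, 2, -1],
 [-2, 1, -1]]

For real matrices with standard dot products, the defining identity <Ax, y> = <x, A^* y> gives (Ax)^T y = x^T (A^*) y, i.e. x^T A^T y = x^T (A^*) y. Since this holds for all x, y, we must have A^* = A^T. Therefore
A^* =
[[3, 2, -1],
 [-2, 1, -1]].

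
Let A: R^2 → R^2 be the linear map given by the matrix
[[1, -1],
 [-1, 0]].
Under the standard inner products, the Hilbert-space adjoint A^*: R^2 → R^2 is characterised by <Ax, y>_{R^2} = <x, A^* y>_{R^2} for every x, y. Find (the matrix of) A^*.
A^* = A^T =
[[1, -1],
 [-1, 0]]

For real matrices with standard dot products, the defining identity <Ax, y> = <x, A^* y> gives (Ax)^T y = x^T (A^*) y, i.e. x^T A^T y = x^T (A^*) y. Since this holds for all x, y, we must have A^* = A^T. Therefore
A^* =
[[1, -1],
 [-1, 0]].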